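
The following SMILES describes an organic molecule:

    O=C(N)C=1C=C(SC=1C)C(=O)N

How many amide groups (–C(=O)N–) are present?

2

The amide motif appears at heavy-atom positions 2, 10 in the SMILES.
Amide count: 2.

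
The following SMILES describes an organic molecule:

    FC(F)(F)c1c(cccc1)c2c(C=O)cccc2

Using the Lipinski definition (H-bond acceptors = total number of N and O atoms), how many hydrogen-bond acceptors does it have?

1

N atoms: 0; O atoms: 1.
Lipinski HBA = 0 + 1 = 1.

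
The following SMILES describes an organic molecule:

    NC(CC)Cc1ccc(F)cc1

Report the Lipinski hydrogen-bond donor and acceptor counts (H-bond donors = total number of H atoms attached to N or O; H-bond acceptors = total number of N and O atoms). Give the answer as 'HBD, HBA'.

Donors: find every N or O and count the H atoms it carries.
  atom 1 (N): bond orders sum to 1 → 2 H
Lipinski HBD = 2.
Acceptors: N atoms = 1, O atoms = 0 → HBA = 1.

2, 1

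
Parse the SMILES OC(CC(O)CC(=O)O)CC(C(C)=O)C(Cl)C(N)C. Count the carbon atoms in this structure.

12

Count every carbon token in the SMILES (each C, including those in ring-closure positions and inside branches).
Carbon count: 12.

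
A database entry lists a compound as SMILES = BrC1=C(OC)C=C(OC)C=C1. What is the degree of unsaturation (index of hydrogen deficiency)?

Molecular formula: C8H9BrO2.
DoU = (2C + 2 + N − H − X) / 2, where X is the halogen count and O/S are ignored.
    = (2·8 + 2 + 0 − 9 − 1) / 2 = 8 / 2 = 4.

4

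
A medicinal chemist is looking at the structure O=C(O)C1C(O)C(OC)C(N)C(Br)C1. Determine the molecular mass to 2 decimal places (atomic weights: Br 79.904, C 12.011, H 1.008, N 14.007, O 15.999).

First, the molecular formula is C8H14BrNO4 (counting implicit H from valence).
  Br: 1 × 79.904 = 79.904
  C: 8 × 12.011 = 96.088
  H: 14 × 1.008 = 14.112
  N: 1 × 14.007 = 14.007
  O: 4 × 15.999 = 63.996
Sum: 1×79.904 + 8×12.011 + 14×1.008 + 1×14.007 + 4×15.999 = 268.107 → 268.11 g/mol.

268.11 g/mol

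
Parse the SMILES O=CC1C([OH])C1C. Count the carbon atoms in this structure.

Count every carbon token in the SMILES (each C, including those in ring-closure positions and inside branches).
Carbon count: 5.

5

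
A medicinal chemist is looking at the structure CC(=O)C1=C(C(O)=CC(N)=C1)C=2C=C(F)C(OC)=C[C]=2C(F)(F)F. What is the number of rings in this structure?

In SMILES, each pair of matching ring-closure digits denotes one ring-closing bond; the number of such bonds equals the number of independent rings.
Ring-closure bonds here: 2.

2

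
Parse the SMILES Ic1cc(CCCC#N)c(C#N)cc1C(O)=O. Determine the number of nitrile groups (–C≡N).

2

The nitrile motif appears at heavy-atom positions 8, 11 in the SMILES.
Other groups present: 1 carboxylic acid.
Nitrile count: 2.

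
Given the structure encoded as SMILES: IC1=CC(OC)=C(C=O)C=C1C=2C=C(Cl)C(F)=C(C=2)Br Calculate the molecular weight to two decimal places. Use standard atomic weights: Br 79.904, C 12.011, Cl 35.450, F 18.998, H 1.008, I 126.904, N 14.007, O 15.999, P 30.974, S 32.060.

First, the molecular formula is C14H8BrClFIO2 (counting implicit H from valence).
  Br: 1 × 79.904 = 79.904
  C: 14 × 12.011 = 168.154
  Cl: 1 × 35.450 = 35.450
  F: 1 × 18.998 = 18.998
  H: 8 × 1.008 = 8.064
  I: 1 × 126.904 = 126.904
  O: 2 × 15.999 = 31.998
Sum: 1×79.904 + 14×12.011 + 1×35.450 + 1×18.998 + 8×1.008 + 1×126.904 + 2×15.999 = 469.472 → 469.47 g/mol.

469.47 g/mol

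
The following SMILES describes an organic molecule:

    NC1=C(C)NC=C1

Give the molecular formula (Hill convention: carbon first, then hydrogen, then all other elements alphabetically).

C5H8N2

Walk through each heavy atom and fill implicit hydrogens from standard valence (C 4, N 3, O 2, S 2, halogen 1):
  atom 1: N, bond orders sum to 1 (valence 3) → 2 H
  atom 2: C, bond orders sum to 4 (valence 4) → 0 H
  atom 3: C, bond orders sum to 4 (valence 4) → 0 H
  atom 4: C, bond orders sum to 1 (valence 4) → 3 H
  atom 5: N, bond orders sum to 2 (valence 3) → 1 H
  atom 6: C, bond orders sum to 3 (valence 4) → 1 H
  atom 7: C, bond orders sum to 3 (valence 4) → 1 H
Totals → C:5, H:8, N:2.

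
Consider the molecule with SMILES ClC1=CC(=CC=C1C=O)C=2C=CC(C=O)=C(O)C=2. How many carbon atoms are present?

14

Count every carbon token in the SMILES (each C, including those in ring-closure positions and inside branches).
Carbon count: 14.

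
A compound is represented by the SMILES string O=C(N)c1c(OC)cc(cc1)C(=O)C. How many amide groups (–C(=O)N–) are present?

The amide motif appears at heavy-atom position 2 in the SMILES.
Other groups present: 1 ether, 1 ketone.
Amide count: 1.

1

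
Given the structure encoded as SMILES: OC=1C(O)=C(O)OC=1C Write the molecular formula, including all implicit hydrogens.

C5H6O4

Walk through each heavy atom and fill implicit hydrogens from standard valence (C 4, N 3, O 2, S 2, halogen 1):
  atom 1: O, bond orders sum to 1 (valence 2) → 1 H
  atom 2: C, bond orders sum to 4 (valence 4) → 0 H
  atom 3: C, bond orders sum to 4 (valence 4) → 0 H
  atom 4: O, bond orders sum to 1 (valence 2) → 1 H
  atom 5: C, bond orders sum to 4 (valence 4) → 0 H
  atom 6: O, bond orders sum to 1 (valence 2) → 1 H
  atom 7: O, bond orders sum to 2 (valence 2) → 0 H
  atom 8: C, bond orders sum to 4 (valence 4) → 0 H
  atom 9: C, bond orders sum to 1 (valence 4) → 3 H
Totals → C:5, H:6, O:4.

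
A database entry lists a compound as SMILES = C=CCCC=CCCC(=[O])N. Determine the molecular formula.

Walk through each heavy atom and fill implicit hydrogens from standard valence (C 4, N 3, O 2, S 2, halogen 1):
  atom 1: C, bond orders sum to 2 (valence 4) → 2 H
  atom 2: C, bond orders sum to 3 (valence 4) → 1 H
  atom 3: C, bond orders sum to 2 (valence 4) → 2 H
  atom 4: C, bond orders sum to 2 (valence 4) → 2 H
  atom 5: C, bond orders sum to 3 (valence 4) → 1 H
  atom 6: C, bond orders sum to 3 (valence 4) → 1 H
  atom 7: C, bond orders sum to 2 (valence 4) → 2 H
  atom 8: C, bond orders sum to 2 (valence 4) → 2 H
  atom 9: C, bond orders sum to 4 (valence 4) → 0 H
  atom 10: O with explicit H count 0
  atom 11: N, bond orders sum to 1 (valence 3) → 2 H
Totals → C:9, H:15, N:1, O:1.
In Hill order: C9H15NO.

C9H15NO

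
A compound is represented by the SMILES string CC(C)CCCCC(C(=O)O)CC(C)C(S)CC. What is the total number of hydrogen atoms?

30

Walk through each heavy atom and fill implicit hydrogens from standard valence (C 4, N 3, O 2, S 2, halogen 1):
  atom 1: C, bond orders sum to 1 (valence 4) → 3 H
  atom 2: C, bond orders sum to 3 (valence 4) → 1 H
  atom 3: C, bond orders sum to 1 (valence 4) → 3 H
  atom 4: C, bond orders sum to 2 (valence 4) → 2 H
  atom 5: C, bond orders sum to 2 (valence 4) → 2 H
  atom 6: C, bond orders sum to 2 (valence 4) → 2 H
  atom 7: C, bond orders sum to 2 (valence 4) → 2 H
  atom 8: C, bond orders sum to 3 (valence 4) → 1 H
  atom 9: C, bond orders sum to 4 (valence 4) → 0 H
  atom 10: O, bond orders sum to 2 (valence 2) → 0 H
  atom 11: O, bond orders sum to 1 (valence 2) → 1 H
  atom 12: C, bond orders sum to 2 (valence 4) → 2 H
  atom 13: C, bond orders sum to 3 (valence 4) → 1 H
  atom 14: C, bond orders sum to 1 (valence 4) → 3 H
  atom 15: C, bond orders sum to 3 (valence 4) → 1 H
  atom 16: S, bond orders sum to 1 (valence 2) → 1 H
  atom 17: C, bond orders sum to 2 (valence 4) → 2 H
  atom 18: C, bond orders sum to 1 (valence 4) → 3 H
Total hydrogens: 30.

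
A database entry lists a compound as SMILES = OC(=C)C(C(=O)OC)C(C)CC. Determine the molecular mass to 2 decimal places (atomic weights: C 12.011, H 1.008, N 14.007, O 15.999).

First, the molecular formula is C9H16O3 (counting implicit H from valence).
  C: 9 × 12.011 = 108.099
  H: 16 × 1.008 = 16.128
  O: 3 × 15.999 = 47.997
Sum: 9×12.011 + 16×1.008 + 3×15.999 = 172.224 → 172.22 g/mol.

172.22 g/mol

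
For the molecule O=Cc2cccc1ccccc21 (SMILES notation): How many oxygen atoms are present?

Scan the SMILES for O atoms (remember two-letter symbols like Cl and Br are single atoms).
Oxygen count: 1.

1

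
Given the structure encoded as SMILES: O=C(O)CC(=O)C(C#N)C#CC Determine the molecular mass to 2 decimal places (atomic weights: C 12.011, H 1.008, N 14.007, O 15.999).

First, the molecular formula is C8H7NO3 (counting implicit H from valence).
  C: 8 × 12.011 = 96.088
  H: 7 × 1.008 = 7.056
  N: 1 × 14.007 = 14.007
  O: 3 × 15.999 = 47.997
Sum: 8×12.011 + 7×1.008 + 1×14.007 + 3×15.999 = 165.148 → 165.15 g/mol.

165.15 g/mol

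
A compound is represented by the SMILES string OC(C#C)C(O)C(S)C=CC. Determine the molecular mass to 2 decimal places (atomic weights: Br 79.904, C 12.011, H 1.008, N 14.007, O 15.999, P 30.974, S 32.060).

172.24 g/mol

First, the molecular formula is C8H12O2S (counting implicit H from valence).
  C: 8 × 12.011 = 96.088
  H: 12 × 1.008 = 12.096
  O: 2 × 15.999 = 31.998
  S: 1 × 32.060 = 32.060
Sum: 8×12.011 + 12×1.008 + 2×15.999 + 1×32.060 = 172.242 → 172.24 g/mol.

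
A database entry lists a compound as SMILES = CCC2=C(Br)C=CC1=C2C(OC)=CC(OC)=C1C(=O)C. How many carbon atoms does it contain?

Count every carbon token in the SMILES (each C, including those in ring-closure positions and inside branches).
Carbon count: 16.

16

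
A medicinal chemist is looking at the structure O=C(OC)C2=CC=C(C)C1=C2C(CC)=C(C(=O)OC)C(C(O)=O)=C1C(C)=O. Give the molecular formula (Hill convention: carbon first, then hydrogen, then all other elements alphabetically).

C20H20O7

Walk through each heavy atom and fill implicit hydrogens from standard valence (C 4, N 3, O 2, S 2, halogen 1):
  atom 1: O, bond orders sum to 2 (valence 2) → 0 H
  atom 2: C, bond orders sum to 4 (valence 4) → 0 H
  atom 3: O, bond orders sum to 2 (valence 2) → 0 H
  atom 4: C, bond orders sum to 1 (valence 4) → 3 H
  atom 5: C, bond orders sum to 4 (valence 4) → 0 H
  atom 6: C, bond orders sum to 3 (valence 4) → 1 H
  atom 7: C, bond orders sum to 3 (valence 4) → 1 H
  atom 8: C, bond orders sum to 4 (valence 4) → 0 H
  atom 9: C, bond orders sum to 1 (valence 4) → 3 H
  atom 10: C, bond orders sum to 4 (valence 4) → 0 H
  atom 11: C, bond orders sum to 4 (valence 4) → 0 H
  atom 12: C, bond orders sum to 4 (valence 4) → 0 H
  atom 13: C, bond orders sum to 2 (valence 4) → 2 H
  atom 14: C, bond orders sum to 1 (valence 4) → 3 H
  atom 15: C, bond orders sum to 4 (valence 4) → 0 H
  atom 16: C, bond orders sum to 4 (valence 4) → 0 H
  atom 17: O, bond orders sum to 2 (valence 2) → 0 H
  atom 18: O, bond orders sum to 2 (valence 2) → 0 H
  atom 19: C, bond orders sum to 1 (valence 4) → 3 H
  atom 20: C, bond orders sum to 4 (valence 4) → 0 H
  atom 21: C, bond orders sum to 4 (valence 4) → 0 H
  atom 22: O, bond orders sum to 1 (valence 2) → 1 H
  atom 23: O, bond orders sum to 2 (valence 2) → 0 H
  atom 24: C, bond orders sum to 4 (valence 4) → 0 H
  atom 25: C, bond orders sum to 4 (valence 4) → 0 H
  atom 26: C, bond orders sum to 1 (valence 4) → 3 H
  atom 27: O, bond orders sum to 2 (valence 2) → 0 H
Totals → C:20, H:20, O:7.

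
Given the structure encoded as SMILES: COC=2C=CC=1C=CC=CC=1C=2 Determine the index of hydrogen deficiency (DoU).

7

Molecular formula: C11H10O.
DoU = (2C + 2 + N − H − X) / 2, where X is the halogen count and O/S are ignored.
    = (2·11 + 2 + 0 − 10 − 0) / 2 = 14 / 2 = 7.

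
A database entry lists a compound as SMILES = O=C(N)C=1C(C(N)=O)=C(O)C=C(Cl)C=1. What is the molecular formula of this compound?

C8H7ClN2O3

Walk through each heavy atom and fill implicit hydrogens from standard valence (C 4, N 3, O 2, S 2, halogen 1):
  atom 1: O, bond orders sum to 2 (valence 2) → 0 H
  atom 2: C, bond orders sum to 4 (valence 4) → 0 H
  atom 3: N, bond orders sum to 1 (valence 3) → 2 H
  atom 4: C, bond orders sum to 4 (valence 4) → 0 H
  atom 5: C, bond orders sum to 4 (valence 4) → 0 H
  atom 6: C, bond orders sum to 4 (valence 4) → 0 H
  atom 7: N, bond orders sum to 1 (valence 3) → 2 H
  atom 8: O, bond orders sum to 2 (valence 2) → 0 H
  atom 9: C, bond orders sum to 4 (valence 4) → 0 H
  atom 10: O, bond orders sum to 1 (valence 2) → 1 H
  atom 11: C, bond orders sum to 3 (valence 4) → 1 H
  atom 12: C, bond orders sum to 4 (valence 4) → 0 H
  atom 13: Cl (halogen, monovalent) → 0 H
  atom 14: C, bond orders sum to 3 (valence 4) → 1 H
Totals → C:8, H:7, Cl:1, N:2, O:3.
In Hill order: C8H7ClN2O3.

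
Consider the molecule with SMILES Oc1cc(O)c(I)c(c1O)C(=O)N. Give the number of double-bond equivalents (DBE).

5

Molecular formula: C7H6INO4.
DoU = (2C + 2 + N − H − X) / 2, where X is the halogen count and O/S are ignored.
    = (2·7 + 2 + 1 − 6 − 1) / 2 = 10 / 2 = 5.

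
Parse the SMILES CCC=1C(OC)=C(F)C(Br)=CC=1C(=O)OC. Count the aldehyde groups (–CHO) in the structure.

Scan the SMILES for the aldehyde motif — none present.
Groups that are present: 1 ester, 1 ether.

0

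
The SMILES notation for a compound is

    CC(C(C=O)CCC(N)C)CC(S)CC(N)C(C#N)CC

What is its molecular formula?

C16H31N3OS

Walk through each heavy atom and fill implicit hydrogens from standard valence (C 4, N 3, O 2, S 2, halogen 1):
  atom 1: C, bond orders sum to 1 (valence 4) → 3 H
  atom 2: C, bond orders sum to 3 (valence 4) → 1 H
  atom 3: C, bond orders sum to 3 (valence 4) → 1 H
  atom 4: C, bond orders sum to 3 (valence 4) → 1 H
  atom 5: O, bond orders sum to 2 (valence 2) → 0 H
  atom 6: C, bond orders sum to 2 (valence 4) → 2 H
  atom 7: C, bond orders sum to 2 (valence 4) → 2 H
  atom 8: C, bond orders sum to 3 (valence 4) → 1 H
  atom 9: N, bond orders sum to 1 (valence 3) → 2 H
  atom 10: C, bond orders sum to 1 (valence 4) → 3 H
  atom 11: C, bond orders sum to 2 (valence 4) → 2 H
  atom 12: C, bond orders sum to 3 (valence 4) → 1 H
  atom 13: S, bond orders sum to 1 (valence 2) → 1 H
  atom 14: C, bond orders sum to 2 (valence 4) → 2 H
  atom 15: C, bond orders sum to 3 (valence 4) → 1 H
  atom 16: N, bond orders sum to 1 (valence 3) → 2 H
  atom 17: C, bond orders sum to 3 (valence 4) → 1 H
  atom 18: C, bond orders sum to 4 (valence 4) → 0 H
  atom 19: N, bond orders sum to 3 (valence 3) → 0 H
  atom 20: C, bond orders sum to 2 (valence 4) → 2 H
  atom 21: C, bond orders sum to 1 (valence 4) → 3 H
Totals → C:16, H:31, N:3, O:1, S:1.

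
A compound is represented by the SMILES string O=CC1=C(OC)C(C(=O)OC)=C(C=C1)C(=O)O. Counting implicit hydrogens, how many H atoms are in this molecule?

Walk through each heavy atom and fill implicit hydrogens from standard valence (C 4, N 3, O 2, S 2, halogen 1):
  atom 1: O, bond orders sum to 2 (valence 2) → 0 H
  atom 2: C, bond orders sum to 3 (valence 4) → 1 H
  atom 3: C, bond orders sum to 4 (valence 4) → 0 H
  atom 4: C, bond orders sum to 4 (valence 4) → 0 H
  atom 5: O, bond orders sum to 2 (valence 2) → 0 H
  atom 6: C, bond orders sum to 1 (valence 4) → 3 H
  atom 7: C, bond orders sum to 4 (valence 4) → 0 H
  atom 8: C, bond orders sum to 4 (valence 4) → 0 H
  atom 9: O, bond orders sum to 2 (valence 2) → 0 H
  atom 10: O, bond orders sum to 2 (valence 2) → 0 H
  atom 11: C, bond orders sum to 1 (valence 4) → 3 H
  atom 12: C, bond orders sum to 4 (valence 4) → 0 H
  atom 13: C, bond orders sum to 3 (valence 4) → 1 H
  atom 14: C, bond orders sum to 3 (valence 4) → 1 H
  atom 15: C, bond orders sum to 4 (valence 4) → 0 H
  atom 16: O, bond orders sum to 2 (valence 2) → 0 H
  atom 17: O, bond orders sum to 1 (valence 2) → 1 H
Total hydrogens: 10.

10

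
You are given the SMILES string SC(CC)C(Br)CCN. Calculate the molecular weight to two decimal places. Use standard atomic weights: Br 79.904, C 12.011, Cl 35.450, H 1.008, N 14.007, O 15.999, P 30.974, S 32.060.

First, the molecular formula is C6H14BrNS (counting implicit H from valence).
  Br: 1 × 79.904 = 79.904
  C: 6 × 12.011 = 72.066
  H: 14 × 1.008 = 14.112
  N: 1 × 14.007 = 14.007
  S: 1 × 32.060 = 32.060
Sum: 1×79.904 + 6×12.011 + 14×1.008 + 1×14.007 + 1×32.060 = 212.149 → 212.15 g/mol.

212.15 g/mol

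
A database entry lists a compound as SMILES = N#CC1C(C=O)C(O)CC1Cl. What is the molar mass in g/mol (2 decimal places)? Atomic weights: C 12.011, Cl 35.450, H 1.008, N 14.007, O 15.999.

First, the molecular formula is C7H8ClNO2 (counting implicit H from valence).
  C: 7 × 12.011 = 84.077
  Cl: 1 × 35.450 = 35.450
  H: 8 × 1.008 = 8.064
  N: 1 × 14.007 = 14.007
  O: 2 × 15.999 = 31.998
Sum: 7×12.011 + 1×35.450 + 8×1.008 + 1×14.007 + 2×15.999 = 173.596 → 173.60 g/mol.

173.60 g/mol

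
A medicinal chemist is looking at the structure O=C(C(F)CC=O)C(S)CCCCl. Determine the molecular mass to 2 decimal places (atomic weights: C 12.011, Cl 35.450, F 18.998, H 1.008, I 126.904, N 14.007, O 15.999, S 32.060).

First, the molecular formula is C8H12ClFO2S (counting implicit H from valence).
  C: 8 × 12.011 = 96.088
  Cl: 1 × 35.450 = 35.450
  F: 1 × 18.998 = 18.998
  H: 12 × 1.008 = 12.096
  O: 2 × 15.999 = 31.998
  S: 1 × 32.060 = 32.060
Sum: 8×12.011 + 1×35.450 + 1×18.998 + 12×1.008 + 2×15.999 + 1×32.060 = 226.690 → 226.69 g/mol.

226.69 g/mol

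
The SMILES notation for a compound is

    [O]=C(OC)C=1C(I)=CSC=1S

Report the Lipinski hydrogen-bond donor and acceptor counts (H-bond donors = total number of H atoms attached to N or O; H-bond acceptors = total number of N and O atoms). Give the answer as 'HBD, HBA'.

Donors: find every N or O and count the H atoms it carries.
  atom 1 (O): bond orders sum to 2 → 0 H
  atom 3 (O): bond orders sum to 2 → 0 H
Lipinski HBD = 0.
Acceptors: N atoms = 0, O atoms = 2 → HBA = 2.

0, 2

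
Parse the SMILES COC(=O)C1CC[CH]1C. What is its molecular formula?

C7H12O2

Walk through each heavy atom and fill implicit hydrogens from standard valence (C 4, N 3, O 2, S 2, halogen 1):
  atom 1: C, bond orders sum to 1 (valence 4) → 3 H
  atom 2: O, bond orders sum to 2 (valence 2) → 0 H
  atom 3: C, bond orders sum to 4 (valence 4) → 0 H
  atom 4: O, bond orders sum to 2 (valence 2) → 0 H
  atom 5: C, bond orders sum to 3 (valence 4) → 1 H
  atom 6: C, bond orders sum to 2 (valence 4) → 2 H
  atom 7: C, bond orders sum to 2 (valence 4) → 2 H
  atom 8: C with explicit H count 1
  atom 9: C, bond orders sum to 1 (valence 4) → 3 H
Totals → C:7, H:12, O:2.
In Hill order: C7H12O2.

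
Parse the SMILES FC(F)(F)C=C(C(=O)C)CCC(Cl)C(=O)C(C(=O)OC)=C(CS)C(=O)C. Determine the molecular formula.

Walk through each heavy atom and fill implicit hydrogens from standard valence (C 4, N 3, O 2, S 2, halogen 1):
  atom 1: F (halogen, monovalent) → 0 H
  atom 2: C, bond orders sum to 4 (valence 4) → 0 H
  atom 3: F (halogen, monovalent) → 0 H
  atom 4: F (halogen, monovalent) → 0 H
  atom 5: C, bond orders sum to 3 (valence 4) → 1 H
  atom 6: C, bond orders sum to 4 (valence 4) → 0 H
  atom 7: C, bond orders sum to 4 (valence 4) → 0 H
  atom 8: O, bond orders sum to 2 (valence 2) → 0 H
  atom 9: C, bond orders sum to 1 (valence 4) → 3 H
  atom 10: C, bond orders sum to 2 (valence 4) → 2 H
  atom 11: C, bond orders sum to 2 (valence 4) → 2 H
  atom 12: C, bond orders sum to 3 (valence 4) → 1 H
  atom 13: Cl (halogen, monovalent) → 0 H
  atom 14: C, bond orders sum to 4 (valence 4) → 0 H
  atom 15: O, bond orders sum to 2 (valence 2) → 0 H
  atom 16: C, bond orders sum to 4 (valence 4) → 0 H
  atom 17: C, bond orders sum to 4 (valence 4) → 0 H
  atom 18: O, bond orders sum to 2 (valence 2) → 0 H
  atom 19: O, bond orders sum to 2 (valence 2) → 0 H
  atom 20: C, bond orders sum to 1 (valence 4) → 3 H
  atom 21: C, bond orders sum to 4 (valence 4) → 0 H
  atom 22: C, bond orders sum to 2 (valence 4) → 2 H
  atom 23: S, bond orders sum to 1 (valence 2) → 1 H
  atom 24: C, bond orders sum to 4 (valence 4) → 0 H
  atom 25: O, bond orders sum to 2 (valence 2) → 0 H
  atom 26: C, bond orders sum to 1 (valence 4) → 3 H
Totals → C:16, H:18, Cl:1, F:3, O:5, S:1.
In Hill order: C16H18ClF3O5S.

C16H18ClF3O5S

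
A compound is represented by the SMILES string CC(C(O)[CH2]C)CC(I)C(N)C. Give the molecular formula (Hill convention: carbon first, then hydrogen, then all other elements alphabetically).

Walk through each heavy atom and fill implicit hydrogens from standard valence (C 4, N 3, O 2, S 2, halogen 1):
  atom 1: C, bond orders sum to 1 (valence 4) → 3 H
  atom 2: C, bond orders sum to 3 (valence 4) → 1 H
  atom 3: C, bond orders sum to 3 (valence 4) → 1 H
  atom 4: O, bond orders sum to 1 (valence 2) → 1 H
  atom 5: C with explicit H count 2
  atom 6: C, bond orders sum to 1 (valence 4) → 3 H
  atom 7: C, bond orders sum to 2 (valence 4) → 2 H
  atom 8: C, bond orders sum to 3 (valence 4) → 1 H
  atom 9: I (halogen, monovalent) → 0 H
  atom 10: C, bond orders sum to 3 (valence 4) → 1 H
  atom 11: N, bond orders sum to 1 (valence 3) → 2 H
  atom 12: C, bond orders sum to 1 (valence 4) → 3 H
Totals → C:9, H:20, I:1, N:1, O:1.
In Hill order: C9H20INO.

C9H20INO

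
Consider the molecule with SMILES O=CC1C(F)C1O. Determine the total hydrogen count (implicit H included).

Walk through each heavy atom and fill implicit hydrogens from standard valence (C 4, N 3, O 2, S 2, halogen 1):
  atom 1: O, bond orders sum to 2 (valence 2) → 0 H
  atom 2: C, bond orders sum to 3 (valence 4) → 1 H
  atom 3: C, bond orders sum to 3 (valence 4) → 1 H
  atom 4: C, bond orders sum to 3 (valence 4) → 1 H
  atom 5: F (halogen, monovalent) → 0 H
  atom 6: C, bond orders sum to 3 (valence 4) → 1 H
  atom 7: O, bond orders sum to 1 (valence 2) → 1 H
Total hydrogens: 5.

5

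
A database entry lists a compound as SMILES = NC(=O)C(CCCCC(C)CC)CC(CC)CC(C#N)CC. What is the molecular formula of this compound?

Walk through each heavy atom and fill implicit hydrogens from standard valence (C 4, N 3, O 2, S 2, halogen 1):
  atom 1: N, bond orders sum to 1 (valence 3) → 2 H
  atom 2: C, bond orders sum to 4 (valence 4) → 0 H
  atom 3: O, bond orders sum to 2 (valence 2) → 0 H
  atom 4: C, bond orders sum to 3 (valence 4) → 1 H
  atom 5: C, bond orders sum to 2 (valence 4) → 2 H
  atom 6: C, bond orders sum to 2 (valence 4) → 2 H
  atom 7: C, bond orders sum to 2 (valence 4) → 2 H
  atom 8: C, bond orders sum to 2 (valence 4) → 2 H
  atom 9: C, bond orders sum to 3 (valence 4) → 1 H
  atom 10: C, bond orders sum to 1 (valence 4) → 3 H
  atom 11: C, bond orders sum to 2 (valence 4) → 2 H
  atom 12: C, bond orders sum to 1 (valence 4) → 3 H
  atom 13: C, bond orders sum to 2 (valence 4) → 2 H
  atom 14: C, bond orders sum to 3 (valence 4) → 1 H
  atom 15: C, bond orders sum to 2 (valence 4) → 2 H
  atom 16: C, bond orders sum to 1 (valence 4) → 3 H
  atom 17: C, bond orders sum to 2 (valence 4) → 2 H
  atom 18: C, bond orders sum to 3 (valence 4) → 1 H
  atom 19: C, bond orders sum to 4 (valence 4) → 0 H
  atom 20: N, bond orders sum to 3 (valence 3) → 0 H
  atom 21: C, bond orders sum to 2 (valence 4) → 2 H
  atom 22: C, bond orders sum to 1 (valence 4) → 3 H
Totals → C:19, H:36, N:2, O:1.

C19H36N2O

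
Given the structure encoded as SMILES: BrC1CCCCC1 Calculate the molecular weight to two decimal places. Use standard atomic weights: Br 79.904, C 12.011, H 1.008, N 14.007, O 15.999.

163.06 g/mol

First, the molecular formula is C6H11Br (counting implicit H from valence).
  Br: 1 × 79.904 = 79.904
  C: 6 × 12.011 = 72.066
  H: 11 × 1.008 = 11.088
Sum: 1×79.904 + 6×12.011 + 11×1.008 = 163.058 → 163.06 g/mol.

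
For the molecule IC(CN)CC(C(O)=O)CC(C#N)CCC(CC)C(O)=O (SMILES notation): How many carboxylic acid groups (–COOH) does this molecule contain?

The carboxylic acid motif appears at heavy-atom positions 7, 19 in the SMILES.
Other groups present: 1 nitrile, 1 primary amine.
Carboxylic acid count: 2.

2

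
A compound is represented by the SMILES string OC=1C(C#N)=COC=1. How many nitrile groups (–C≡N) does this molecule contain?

1

The nitrile motif appears at heavy-atom position 4 in the SMILES.
Other groups present: 1 hydroxyl.
Nitrile count: 1.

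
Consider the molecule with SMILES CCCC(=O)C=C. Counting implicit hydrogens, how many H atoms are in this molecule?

10

Walk through each heavy atom and fill implicit hydrogens from standard valence (C 4, N 3, O 2, S 2, halogen 1):
  atom 1: C, bond orders sum to 1 (valence 4) → 3 H
  atom 2: C, bond orders sum to 2 (valence 4) → 2 H
  atom 3: C, bond orders sum to 2 (valence 4) → 2 H
  atom 4: C, bond orders sum to 4 (valence 4) → 0 H
  atom 5: O, bond orders sum to 2 (valence 2) → 0 H
  atom 6: C, bond orders sum to 3 (valence 4) → 1 H
  atom 7: C, bond orders sum to 2 (valence 4) → 2 H
Total hydrogens: 10.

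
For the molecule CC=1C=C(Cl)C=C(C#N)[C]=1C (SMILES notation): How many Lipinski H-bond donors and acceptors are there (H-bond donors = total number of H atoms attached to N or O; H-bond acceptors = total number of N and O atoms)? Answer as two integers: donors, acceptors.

Donors: find every N or O and count the H atoms it carries.
  atom 9 (N): bond orders sum to 3 → 0 H
Lipinski HBD = 0.
Acceptors: N atoms = 1, O atoms = 0 → HBA = 1.

0, 1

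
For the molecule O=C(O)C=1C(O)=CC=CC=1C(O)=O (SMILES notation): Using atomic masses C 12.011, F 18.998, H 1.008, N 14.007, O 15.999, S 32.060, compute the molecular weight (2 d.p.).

First, the molecular formula is C8H6O5 (counting implicit H from valence).
  C: 8 × 12.011 = 96.088
  H: 6 × 1.008 = 6.048
  O: 5 × 15.999 = 79.995
Sum: 8×12.011 + 6×1.008 + 5×15.999 = 182.131 → 182.13 g/mol.

182.13 g/mol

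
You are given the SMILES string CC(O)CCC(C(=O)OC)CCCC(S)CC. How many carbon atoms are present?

13

Count every carbon token in the SMILES (each C, including those in ring-closure positions and inside branches).
Carbon count: 13.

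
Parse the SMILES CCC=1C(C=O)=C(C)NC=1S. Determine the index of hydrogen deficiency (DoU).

4

Degree of unsaturation = (number of rings) + (number of π bonds).
Ring closures in the SMILES: 1.
π bonds: 3 double bonds (each 1 DoU) → 3 DoU from unsaturation.
Total DoU = 1 + 3 = 4.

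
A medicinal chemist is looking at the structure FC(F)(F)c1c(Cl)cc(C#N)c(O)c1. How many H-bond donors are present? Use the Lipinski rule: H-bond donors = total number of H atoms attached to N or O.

1

Donors: find every N or O and count the H atoms it carries.
  atom 11 (N): bond orders sum to 3 → 0 H
  atom 13 (O): bond orders sum to 1 → 1 H
Lipinski HBD = 1.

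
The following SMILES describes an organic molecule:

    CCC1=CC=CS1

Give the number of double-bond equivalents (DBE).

Degree of unsaturation = (number of rings) + (number of π bonds).
Ring closures in the SMILES: 1.
π bonds: 2 double bonds (each 1 DoU) → 2 DoU from unsaturation.
Total DoU = 1 + 2 = 3.

3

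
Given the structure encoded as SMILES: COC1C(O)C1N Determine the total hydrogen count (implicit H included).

9

Walk through each heavy atom and fill implicit hydrogens from standard valence (C 4, N 3, O 2, S 2, halogen 1):
  atom 1: C, bond orders sum to 1 (valence 4) → 3 H
  atom 2: O, bond orders sum to 2 (valence 2) → 0 H
  atom 3: C, bond orders sum to 3 (valence 4) → 1 H
  atom 4: C, bond orders sum to 3 (valence 4) → 1 H
  atom 5: O, bond orders sum to 1 (valence 2) → 1 H
  atom 6: C, bond orders sum to 3 (valence 4) → 1 H
  atom 7: N, bond orders sum to 1 (valence 3) → 2 H
Total hydrogens: 9.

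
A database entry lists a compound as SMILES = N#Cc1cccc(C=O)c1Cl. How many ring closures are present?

1

In SMILES, each pair of matching ring-closure digits denotes one ring-closing bond; the number of such bonds equals the number of independent rings.
Ring-closure bonds here: 1.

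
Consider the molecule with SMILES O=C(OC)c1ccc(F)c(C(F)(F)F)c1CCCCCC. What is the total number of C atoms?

Count every carbon token in the SMILES (each C, including those in ring-closure positions and inside branches).
Carbon count: 15.

15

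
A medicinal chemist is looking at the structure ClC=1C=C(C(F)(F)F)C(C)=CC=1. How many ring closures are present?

1

In SMILES, each pair of matching ring-closure digits denotes one ring-closing bond; the number of such bonds equals the number of independent rings.
Ring-closure bonds here: 1.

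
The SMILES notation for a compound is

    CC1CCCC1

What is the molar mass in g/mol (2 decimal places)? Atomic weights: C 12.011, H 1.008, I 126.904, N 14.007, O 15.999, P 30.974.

84.16 g/mol

First, the molecular formula is C6H12 (counting implicit H from valence).
  C: 6 × 12.011 = 72.066
  H: 12 × 1.008 = 12.096
Sum: 6×12.011 + 12×1.008 = 84.162 → 84.16 g/mol.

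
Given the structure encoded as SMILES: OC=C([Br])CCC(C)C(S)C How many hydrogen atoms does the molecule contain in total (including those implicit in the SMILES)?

15

Walk through each heavy atom and fill implicit hydrogens from standard valence (C 4, N 3, O 2, S 2, halogen 1):
  atom 1: O, bond orders sum to 1 (valence 2) → 1 H
  atom 2: C, bond orders sum to 3 (valence 4) → 1 H
  atom 3: C, bond orders sum to 4 (valence 4) → 0 H
  atom 4: Br with explicit H count 0
  atom 5: C, bond orders sum to 2 (valence 4) → 2 H
  atom 6: C, bond orders sum to 2 (valence 4) → 2 H
  atom 7: C, bond orders sum to 3 (valence 4) → 1 H
  atom 8: C, bond orders sum to 1 (valence 4) → 3 H
  atom 9: C, bond orders sum to 3 (valence 4) → 1 H
  atom 10: S, bond orders sum to 1 (valence 2) → 1 H
  atom 11: C, bond orders sum to 1 (valence 4) → 3 H
Total hydrogens: 15.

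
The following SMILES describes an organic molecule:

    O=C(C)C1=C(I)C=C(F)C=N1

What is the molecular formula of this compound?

C7H5FINO

Walk through each heavy atom and fill implicit hydrogens from standard valence (C 4, N 3, O 2, S 2, halogen 1):
  atom 1: O, bond orders sum to 2 (valence 2) → 0 H
  atom 2: C, bond orders sum to 4 (valence 4) → 0 H
  atom 3: C, bond orders sum to 1 (valence 4) → 3 H
  atom 4: C, bond orders sum to 4 (valence 4) → 0 H
  atom 5: C, bond orders sum to 4 (valence 4) → 0 H
  atom 6: I (halogen, monovalent) → 0 H
  atom 7: C, bond orders sum to 3 (valence 4) → 1 H
  atom 8: C, bond orders sum to 4 (valence 4) → 0 H
  atom 9: F (halogen, monovalent) → 0 H
  atom 10: C, bond orders sum to 3 (valence 4) → 1 H
  atom 11: N, bond orders sum to 3 (valence 3) → 0 H
Totals → C:7, H:5, F:1, I:1, N:1, O:1.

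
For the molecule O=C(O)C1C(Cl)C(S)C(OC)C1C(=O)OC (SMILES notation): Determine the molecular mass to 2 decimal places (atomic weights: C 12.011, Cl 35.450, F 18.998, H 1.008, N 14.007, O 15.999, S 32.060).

268.71 g/mol

First, the molecular formula is C9H13ClO5S (counting implicit H from valence).
  C: 9 × 12.011 = 108.099
  Cl: 1 × 35.450 = 35.450
  H: 13 × 1.008 = 13.104
  O: 5 × 15.999 = 79.995
  S: 1 × 32.060 = 32.060
Sum: 9×12.011 + 1×35.450 + 13×1.008 + 5×15.999 + 1×32.060 = 268.708 → 268.71 g/mol.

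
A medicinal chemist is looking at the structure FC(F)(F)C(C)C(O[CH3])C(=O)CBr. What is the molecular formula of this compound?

Walk through each heavy atom and fill implicit hydrogens from standard valence (C 4, N 3, O 2, S 2, halogen 1):
  atom 1: F (halogen, monovalent) → 0 H
  atom 2: C, bond orders sum to 4 (valence 4) → 0 H
  atom 3: F (halogen, monovalent) → 0 H
  atom 4: F (halogen, monovalent) → 0 H
  atom 5: C, bond orders sum to 3 (valence 4) → 1 H
  atom 6: C, bond orders sum to 1 (valence 4) → 3 H
  atom 7: C, bond orders sum to 3 (valence 4) → 1 H
  atom 8: O, bond orders sum to 2 (valence 2) → 0 H
  atom 9: C with explicit H count 3
  atom 10: C, bond orders sum to 4 (valence 4) → 0 H
  atom 11: O, bond orders sum to 2 (valence 2) → 0 H
  atom 12: C, bond orders sum to 2 (valence 4) → 2 H
  atom 13: Br (halogen, monovalent) → 0 H
Totals → C:7, H:10, Br:1, F:3, O:2.

C7H10BrF3O2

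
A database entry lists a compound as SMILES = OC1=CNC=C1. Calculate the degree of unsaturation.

Degree of unsaturation = (number of rings) + (number of π bonds).
Ring closures in the SMILES: 1.
π bonds: 2 double bonds (each 1 DoU) → 2 DoU from unsaturation.
Total DoU = 1 + 2 = 3.

3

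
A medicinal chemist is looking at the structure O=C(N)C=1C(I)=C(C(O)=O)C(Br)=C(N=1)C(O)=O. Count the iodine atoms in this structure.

1

Scan the SMILES for I atoms (remember two-letter symbols like Cl and Br are single atoms).
Iodine count: 1.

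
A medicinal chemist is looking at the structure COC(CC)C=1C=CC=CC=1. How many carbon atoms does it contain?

Count every carbon token in the SMILES (each C, including those in ring-closure positions and inside branches).
Carbon count: 10.

10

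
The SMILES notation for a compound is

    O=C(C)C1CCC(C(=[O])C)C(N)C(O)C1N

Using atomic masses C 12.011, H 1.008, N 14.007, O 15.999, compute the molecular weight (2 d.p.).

First, the molecular formula is C11H20N2O3 (counting implicit H from valence).
  C: 11 × 12.011 = 132.121
  H: 20 × 1.008 = 20.160
  N: 2 × 14.007 = 28.014
  O: 3 × 15.999 = 47.997
Sum: 11×12.011 + 20×1.008 + 2×14.007 + 3×15.999 = 228.292 → 228.29 g/mol.

228.29 g/mol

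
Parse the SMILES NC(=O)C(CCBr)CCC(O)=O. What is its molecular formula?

Walk through each heavy atom and fill implicit hydrogens from standard valence (C 4, N 3, O 2, S 2, halogen 1):
  atom 1: N, bond orders sum to 1 (valence 3) → 2 H
  atom 2: C, bond orders sum to 4 (valence 4) → 0 H
  atom 3: O, bond orders sum to 2 (valence 2) → 0 H
  atom 4: C, bond orders sum to 3 (valence 4) → 1 H
  atom 5: C, bond orders sum to 2 (valence 4) → 2 H
  atom 6: C, bond orders sum to 2 (valence 4) → 2 H
  atom 7: Br (halogen, monovalent) → 0 H
  atom 8: C, bond orders sum to 2 (valence 4) → 2 H
  atom 9: C, bond orders sum to 2 (valence 4) → 2 H
  atom 10: C, bond orders sum to 4 (valence 4) → 0 H
  atom 11: O, bond orders sum to 1 (valence 2) → 1 H
  atom 12: O, bond orders sum to 2 (valence 2) → 0 H
Totals → C:7, H:12, Br:1, N:1, O:3.
In Hill order: C7H12BrNO3.

C7H12BrNO3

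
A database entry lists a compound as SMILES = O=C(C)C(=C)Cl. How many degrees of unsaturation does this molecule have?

Molecular formula: C4H5ClO.
DoU = (2C + 2 + N − H − X) / 2, where X is the halogen count and O/S are ignored.
    = (2·4 + 2 + 0 − 5 − 1) / 2 = 4 / 2 = 2.

2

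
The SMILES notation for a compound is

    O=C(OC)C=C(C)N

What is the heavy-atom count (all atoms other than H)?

8

Every atom symbol written in the SMILES (organic subset) is one heavy atom; implicit H are not written.
Heavy atoms by element → C:5, N:1, O:2.
Total: 8.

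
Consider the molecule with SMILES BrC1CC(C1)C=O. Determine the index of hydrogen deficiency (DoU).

2

Molecular formula: C5H7BrO.
DoU = (2C + 2 + N − H − X) / 2, where X is the halogen count and O/S are ignored.
    = (2·5 + 2 + 0 − 7 − 1) / 2 = 4 / 2 = 2.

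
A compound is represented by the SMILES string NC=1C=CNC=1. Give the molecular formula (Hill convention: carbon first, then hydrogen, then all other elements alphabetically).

C4H6N2

Walk through each heavy atom and fill implicit hydrogens from standard valence (C 4, N 3, O 2, S 2, halogen 1):
  atom 1: N, bond orders sum to 1 (valence 3) → 2 H
  atom 2: C, bond orders sum to 4 (valence 4) → 0 H
  atom 3: C, bond orders sum to 3 (valence 4) → 1 H
  atom 4: C, bond orders sum to 3 (valence 4) → 1 H
  atom 5: N, bond orders sum to 2 (valence 3) → 1 H
  atom 6: C, bond orders sum to 3 (valence 4) → 1 H
Totals → C:4, H:6, N:2.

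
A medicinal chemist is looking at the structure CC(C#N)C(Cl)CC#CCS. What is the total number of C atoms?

Count every carbon token in the SMILES (each C, including those in ring-closure positions and inside branches).
Carbon count: 8.

8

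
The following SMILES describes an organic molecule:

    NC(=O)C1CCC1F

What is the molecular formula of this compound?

Walk through each heavy atom and fill implicit hydrogens from standard valence (C 4, N 3, O 2, S 2, halogen 1):
  atom 1: N, bond orders sum to 1 (valence 3) → 2 H
  atom 2: C, bond orders sum to 4 (valence 4) → 0 H
  atom 3: O, bond orders sum to 2 (valence 2) → 0 H
  atom 4: C, bond orders sum to 3 (valence 4) → 1 H
  atom 5: C, bond orders sum to 2 (valence 4) → 2 H
  atom 6: C, bond orders sum to 2 (valence 4) → 2 H
  atom 7: C, bond orders sum to 3 (valence 4) → 1 H
  atom 8: F (halogen, monovalent) → 0 H
Totals → C:5, H:8, F:1, N:1, O:1.

C5H8FNO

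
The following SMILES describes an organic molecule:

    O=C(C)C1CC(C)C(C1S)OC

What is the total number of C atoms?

9

Count every carbon token in the SMILES (each C, including those in ring-closure positions and inside branches).
Carbon count: 9.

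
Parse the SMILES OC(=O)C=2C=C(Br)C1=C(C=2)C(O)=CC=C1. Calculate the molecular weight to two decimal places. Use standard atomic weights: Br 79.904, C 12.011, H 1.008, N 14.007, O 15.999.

First, the molecular formula is C11H7BrO3 (counting implicit H from valence).
  Br: 1 × 79.904 = 79.904
  C: 11 × 12.011 = 132.121
  H: 7 × 1.008 = 7.056
  O: 3 × 15.999 = 47.997
Sum: 1×79.904 + 11×12.011 + 7×1.008 + 3×15.999 = 267.078 → 267.08 g/mol.

267.08 g/mol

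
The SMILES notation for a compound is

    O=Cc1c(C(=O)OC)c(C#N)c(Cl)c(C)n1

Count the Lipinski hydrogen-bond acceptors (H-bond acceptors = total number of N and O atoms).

5

N atoms: 2; O atoms: 3.
Lipinski HBA = 2 + 3 = 5.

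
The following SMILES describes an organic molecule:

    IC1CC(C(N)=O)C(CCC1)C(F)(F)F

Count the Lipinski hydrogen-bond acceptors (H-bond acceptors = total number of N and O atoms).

2

N atoms: 1; O atoms: 1.
Lipinski HBA = 1 + 1 = 2.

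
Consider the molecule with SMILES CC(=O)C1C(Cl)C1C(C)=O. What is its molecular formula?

Walk through each heavy atom and fill implicit hydrogens from standard valence (C 4, N 3, O 2, S 2, halogen 1):
  atom 1: C, bond orders sum to 1 (valence 4) → 3 H
  atom 2: C, bond orders sum to 4 (valence 4) → 0 H
  atom 3: O, bond orders sum to 2 (valence 2) → 0 H
  atom 4: C, bond orders sum to 3 (valence 4) → 1 H
  atom 5: C, bond orders sum to 3 (valence 4) → 1 H
  atom 6: Cl (halogen, monovalent) → 0 H
  atom 7: C, bond orders sum to 3 (valence 4) → 1 H
  atom 8: C, bond orders sum to 4 (valence 4) → 0 H
  atom 9: C, bond orders sum to 1 (valence 4) → 3 H
  atom 10: O, bond orders sum to 2 (valence 2) → 0 H
Totals → C:7, H:9, Cl:1, O:2.

C7H9ClO2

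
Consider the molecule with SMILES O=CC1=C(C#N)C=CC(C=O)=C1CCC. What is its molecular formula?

C12H11NO2

Walk through each heavy atom and fill implicit hydrogens from standard valence (C 4, N 3, O 2, S 2, halogen 1):
  atom 1: O, bond orders sum to 2 (valence 2) → 0 H
  atom 2: C, bond orders sum to 3 (valence 4) → 1 H
  atom 3: C, bond orders sum to 4 (valence 4) → 0 H
  atom 4: C, bond orders sum to 4 (valence 4) → 0 H
  atom 5: C, bond orders sum to 4 (valence 4) → 0 H
  atom 6: N, bond orders sum to 3 (valence 3) → 0 H
  atom 7: C, bond orders sum to 3 (valence 4) → 1 H
  atom 8: C, bond orders sum to 3 (valence 4) → 1 H
  atom 9: C, bond orders sum to 4 (valence 4) → 0 H
  atom 10: C, bond orders sum to 3 (valence 4) → 1 H
  atom 11: O, bond orders sum to 2 (valence 2) → 0 H
  atom 12: C, bond orders sum to 4 (valence 4) → 0 H
  atom 13: C, bond orders sum to 2 (valence 4) → 2 H
  atom 14: C, bond orders sum to 2 (valence 4) → 2 H
  atom 15: C, bond orders sum to 1 (valence 4) → 3 H
Totals → C:12, H:11, N:1, O:2.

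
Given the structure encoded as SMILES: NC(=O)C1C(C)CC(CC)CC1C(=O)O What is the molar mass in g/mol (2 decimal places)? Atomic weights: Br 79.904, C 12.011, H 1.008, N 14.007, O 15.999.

First, the molecular formula is C11H19NO3 (counting implicit H from valence).
  C: 11 × 12.011 = 132.121
  H: 19 × 1.008 = 19.152
  N: 1 × 14.007 = 14.007
  O: 3 × 15.999 = 47.997
Sum: 11×12.011 + 19×1.008 + 1×14.007 + 3×15.999 = 213.277 → 213.28 g/mol.

213.28 g/mol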